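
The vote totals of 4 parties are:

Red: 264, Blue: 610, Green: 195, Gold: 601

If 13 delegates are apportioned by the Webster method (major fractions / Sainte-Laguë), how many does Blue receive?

5

Standard divisor 1670/13 ≈ 128.462; standard quotas: Red 2.055, Blue 4.749, Green 1.518, Gold 4.678.
Rounding to the nearest integer gives 2, 5, 2, 5 = 14 seats, so the divisor must be adjusted.
With modified divisor 132: modified quotas Red 2.000, Blue 4.621, Green 1.477, Gold 4.553.
Rounding to the nearest integer: Red 2, Blue 5, Green 1, Gold 5 (total 13).
Blue receives 5.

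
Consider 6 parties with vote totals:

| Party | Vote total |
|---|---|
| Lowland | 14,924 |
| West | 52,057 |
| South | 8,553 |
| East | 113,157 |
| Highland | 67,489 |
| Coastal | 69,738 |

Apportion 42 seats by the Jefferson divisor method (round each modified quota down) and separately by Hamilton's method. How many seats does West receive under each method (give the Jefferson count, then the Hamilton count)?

6 and 7

Jefferson: Lowland 2, West 6, South 1, East 15, Highland 9, Coastal 9.
Hamilton: Lowland 2, West 7, South 1, East 14, Highland 9, Coastal 9.
West gets 6 under Jefferson and 7 under Hamilton.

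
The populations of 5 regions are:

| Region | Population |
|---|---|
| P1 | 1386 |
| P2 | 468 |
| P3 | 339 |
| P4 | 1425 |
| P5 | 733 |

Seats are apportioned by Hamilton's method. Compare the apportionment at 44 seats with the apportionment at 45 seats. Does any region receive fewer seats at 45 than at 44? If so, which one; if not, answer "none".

P3

At 44 seats: P1 14, P2 5, P3 4, P4 14, P5 7.
At 45 seats: P1 14, P2 5, P3 3, P4 15, P5 8.
P3 drops from 4 to 3.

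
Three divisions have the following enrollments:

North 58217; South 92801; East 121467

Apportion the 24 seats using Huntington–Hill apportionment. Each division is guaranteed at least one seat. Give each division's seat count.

With divisor 11259: modified quotas North 5.171, South 8.242, East 10.788.
Geometric-mean thresholds: North √(5·6)=5.477, South √(8·9)=8.485, East √(10·11)=10.488.
Each quota rounded against its threshold gives North 5, South 8, East 11 (total 24).

North 5, South 8, East 11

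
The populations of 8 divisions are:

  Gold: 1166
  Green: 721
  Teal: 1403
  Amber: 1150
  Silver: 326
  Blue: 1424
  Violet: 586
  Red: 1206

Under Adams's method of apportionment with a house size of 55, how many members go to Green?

Standard divisor 7982/55 ≈ 145.127; standard quotas: Gold 8.034, Green 4.968, Teal 9.667, Amber 7.924, Silver 2.246, Blue 9.812, Violet 4.038, Red 8.310.
Rounding up gives 9, 5, 10, 8, 3, 10, 5, 9 = 59 seats, so the divisor must be adjusted.
With modified divisor 157: modified quotas Gold 7.427, Green 4.592, Teal 8.936, Amber 7.325, Silver 2.076, Blue 9.070, Violet 3.732, Red 7.682.
Rounding up: Gold 8, Green 5, Teal 9, Amber 8, Silver 3, Blue 10, Violet 4, Red 8 (total 55).
Green receives 5.

5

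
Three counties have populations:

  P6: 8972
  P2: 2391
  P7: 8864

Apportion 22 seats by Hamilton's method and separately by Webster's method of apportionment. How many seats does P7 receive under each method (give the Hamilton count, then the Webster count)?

10 and 9

Hamilton: P6 10, P2 2, P7 10.
Webster: P6 10, P2 3, P7 9.
P7 gets 10 under Hamilton and 9 under Webster.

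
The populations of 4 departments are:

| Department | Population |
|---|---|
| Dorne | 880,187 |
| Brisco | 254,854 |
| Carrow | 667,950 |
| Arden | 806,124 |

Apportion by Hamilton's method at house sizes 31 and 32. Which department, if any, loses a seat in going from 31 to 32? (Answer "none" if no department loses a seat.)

At 31 seats: Dorne 10, Brisco 3, Carrow 8, Arden 10.
At 32 seats: Dorne 11, Brisco 3, Carrow 8, Arden 10.
No department's allocation decreased.

none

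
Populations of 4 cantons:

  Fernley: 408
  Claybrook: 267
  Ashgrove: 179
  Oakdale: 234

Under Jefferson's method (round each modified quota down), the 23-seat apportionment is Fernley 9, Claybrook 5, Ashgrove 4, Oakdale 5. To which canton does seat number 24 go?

Claybrook

Priority for the next seat is population ÷ (current seats + 1).
Priorities: Fernley 40.800, Claybrook 44.500, Ashgrove 35.800, Oakdale 39.000.
Highest priority: Claybrook.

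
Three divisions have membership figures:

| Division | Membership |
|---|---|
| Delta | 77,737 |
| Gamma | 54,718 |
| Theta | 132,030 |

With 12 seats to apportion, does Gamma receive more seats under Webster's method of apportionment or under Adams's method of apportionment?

Adams

Webster: Delta 4, Gamma 2, Theta 6.
Adams: Delta 3, Gamma 3, Theta 6.
Gamma gets 2 under Webster and 3 under Adams.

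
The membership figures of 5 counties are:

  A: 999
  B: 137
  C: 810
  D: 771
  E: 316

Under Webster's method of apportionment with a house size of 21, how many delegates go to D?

5

Standard divisor 3033/21 ≈ 144.429; standard quotas: A 6.917, B 0.949, C 5.608, D 5.338, E 2.188.
Rounding to the nearest integer gives A 7, B 1, C 6, D 5, E 2 — total 21, matching the house size, so no adjustment is needed.
D receives 5.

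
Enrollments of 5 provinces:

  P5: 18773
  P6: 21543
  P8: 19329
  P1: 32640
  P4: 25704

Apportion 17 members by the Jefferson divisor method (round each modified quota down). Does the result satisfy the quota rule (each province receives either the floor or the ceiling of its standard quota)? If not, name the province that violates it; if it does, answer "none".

Standard quotas: P5 2.705, P6 3.104, P8 2.785, P1 4.703, P4 3.703.
Jefferson allocation: P5 2, P6 3, P8 3, P1 5, P4 4.
Every allocation lies between the lower and upper quota.

none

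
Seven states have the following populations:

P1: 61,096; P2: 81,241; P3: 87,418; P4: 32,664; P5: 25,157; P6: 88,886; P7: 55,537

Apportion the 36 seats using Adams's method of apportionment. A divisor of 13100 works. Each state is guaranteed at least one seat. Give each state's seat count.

With modified divisor 13100: modified quotas P1 4.664, P2 6.202, P3 6.673, P4 2.493, P5 1.920, P6 6.785, P7 4.239.
Rounding up: P1 5, P2 7, P3 7, P4 3, P5 2, P6 7, P7 5 (total 36).

P1 5; P2 7; P3 7; P4 3; P5 2; P6 7; P7 5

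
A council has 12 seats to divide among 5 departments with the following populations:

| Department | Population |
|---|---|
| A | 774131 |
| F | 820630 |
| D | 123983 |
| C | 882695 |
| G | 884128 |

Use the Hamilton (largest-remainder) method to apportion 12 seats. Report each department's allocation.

A: 3, F: 3, D: 0, C: 3, G: 3

Standard divisor: 3485567 ÷ 12 ≈ 290463.917.
Standard quotas: A 2.6652, F 2.8252, D 0.4268, C 3.0389, G 3.0438.
Lower quotas: A 2, F 2, D 0, C 3, G 3 (sum 10, leaving 2 seats).
Remainders in descending order: F 0.8252, A 0.6652, D 0.4268, G 0.0438, C 0.0389.
The surplus seats go to F, A.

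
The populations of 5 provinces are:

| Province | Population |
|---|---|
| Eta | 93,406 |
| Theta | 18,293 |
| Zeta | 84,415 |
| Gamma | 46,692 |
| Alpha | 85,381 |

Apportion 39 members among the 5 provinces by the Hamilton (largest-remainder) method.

Standard divisor: 328187 ÷ 39 ≈ 8415.051.
Standard quotas: Eta 11.0999, Theta 2.1738, Zeta 10.0314, Gamma 5.5486, Alpha 10.1462.
Lower quotas: Eta 11, Theta 2, Zeta 10, Gamma 5, Alpha 10 (sum 38, leaving 1 seat).
Remainders in descending order: Gamma 0.5486, Theta 0.1738, Alpha 0.1462, Eta 0.0999, Zeta 0.0314.
The surplus seat goes to Gamma.

Eta 11, Theta 2, Zeta 10, Gamma 6, Alpha 10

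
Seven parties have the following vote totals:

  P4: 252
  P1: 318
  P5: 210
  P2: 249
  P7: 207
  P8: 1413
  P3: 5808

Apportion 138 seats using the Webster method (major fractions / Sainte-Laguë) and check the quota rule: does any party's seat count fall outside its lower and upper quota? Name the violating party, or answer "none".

P3

Standard quotas: P4 4.112, P1 5.189, P5 3.427, P2 4.063, P7 3.378, P8 23.057, P3 94.774.
Webster allocation: P4 4, P1 5, P5 3, P2 4, P7 3, P8 23, P3 96.
P3 has quota 94.774 (lower 94, upper 95) but receives 96 — outside the quota interval.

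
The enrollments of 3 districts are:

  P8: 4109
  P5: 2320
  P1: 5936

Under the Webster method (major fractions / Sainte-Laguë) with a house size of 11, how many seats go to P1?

Standard divisor 12365/11 ≈ 1124.091; standard quotas: P8 3.655, P5 2.064, P1 5.281.
Rounding to the nearest integer gives P8 4, P5 2, P1 5 — total 11, matching the house size, so no adjustment is needed.
P1 receives 5.

5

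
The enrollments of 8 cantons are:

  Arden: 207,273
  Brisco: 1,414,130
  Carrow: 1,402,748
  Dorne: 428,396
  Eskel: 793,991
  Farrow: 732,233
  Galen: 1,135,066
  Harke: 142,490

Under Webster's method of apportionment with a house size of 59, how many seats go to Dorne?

Standard divisor 6256327/59 ≈ 106039.441; standard quotas: Arden 1.955, Brisco 13.336, Carrow 13.229, Dorne 4.040, Eskel 7.488, Farrow 6.905, Galen 10.704, Harke 1.344.
Rounding to the nearest integer gives 2, 13, 13, 4, 7, 7, 11, 1 = 58 seats, so the divisor must be adjusted.
With modified divisor 105300: modified quotas Arden 1.968, Brisco 13.430, Carrow 13.321, Dorne 4.068, Eskel 7.540, Farrow 6.954, Galen 10.779, Harke 1.353.
Rounding to the nearest integer: Arden 2, Brisco 13, Carrow 13, Dorne 4, Eskel 8, Farrow 7, Galen 11, Harke 1 (total 59).
Dorne receives 4.

4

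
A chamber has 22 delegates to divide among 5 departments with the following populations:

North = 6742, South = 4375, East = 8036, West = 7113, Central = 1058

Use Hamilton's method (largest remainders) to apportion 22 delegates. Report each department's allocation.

North 5, South 4, East 6, West 6, Central 1

The standard divisor is 27324/22 = 1242.
Standard quotas: North 5.4283, South 3.5225, East 6.4702, West 5.7271, Central 0.8519.
Lower quotas: North 5, South 3, East 6, West 5, Central 0 (sum 19, leaving 3 seats).
Remainders in descending order: Central 0.8519, West 0.7271, South 0.5225, East 0.4702, North 0.4283.
Largest remainders: Central, West, South receive the extra seats.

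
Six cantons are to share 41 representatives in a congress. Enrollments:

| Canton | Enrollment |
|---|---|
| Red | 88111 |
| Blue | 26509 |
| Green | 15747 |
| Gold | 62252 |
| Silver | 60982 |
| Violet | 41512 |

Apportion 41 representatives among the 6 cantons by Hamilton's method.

Red 12; Blue 4; Green 2; Gold 9; Silver 8; Violet 6

Total 295113; standard divisor 295113/41 ≈ 7197.878.
Standard quotas: Red 12.2412, Blue 3.6829, Green 2.1877, Gold 8.6487, Silver 8.4722, Violet 5.7673.
Lower quotas: Red 12, Blue 3, Green 2, Gold 8, Silver 8, Violet 5 (sum 38, leaving 3 seats).
Remainders in descending order: Violet 0.7673, Blue 0.6829, Gold 0.6487, Silver 0.4722, Red 0.2412, Green 0.1877.
The surplus seats go to Violet, Blue, Gold.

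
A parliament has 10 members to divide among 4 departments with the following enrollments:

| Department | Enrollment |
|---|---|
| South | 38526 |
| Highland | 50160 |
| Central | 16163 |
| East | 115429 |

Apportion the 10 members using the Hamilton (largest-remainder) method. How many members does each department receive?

Total 220278; standard divisor 220278/10 ≈ 22027.8.
Standard quotas: South 1.7490, Highland 2.2771, Central 0.7338, East 5.2402.
Lower quotas: South 1, Highland 2, Central 0, East 5 (sum 8, leaving 2 seats).
Remainders in descending order: South 0.7490, Central 0.7338, Highland 0.2771, East 0.2402.
Largest remainders: South, Central receive the extra seats.

South: 2; Highland: 2; Central: 1; East: 5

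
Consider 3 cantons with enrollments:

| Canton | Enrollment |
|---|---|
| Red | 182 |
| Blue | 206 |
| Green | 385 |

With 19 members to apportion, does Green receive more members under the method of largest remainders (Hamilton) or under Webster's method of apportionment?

Webster

Hamilton: Red 5, Blue 5, Green 9.
Webster: Red 4, Blue 5, Green 10.
Green gets 9 under Hamilton and 10 under Webster.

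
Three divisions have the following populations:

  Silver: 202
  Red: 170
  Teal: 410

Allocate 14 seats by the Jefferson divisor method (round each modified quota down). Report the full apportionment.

Silver 3, Red 3, Teal 8

Standard divisor 782/14 ≈ 55.857; standard quotas: Silver 3.616, Red 3.043, Teal 7.340.
Rounding down gives 3, 3, 7 = 13 seats, so the divisor must be adjusted.
With modified divisor 51: modified quotas Silver 3.961, Red 3.333, Teal 8.039.
Rounding down: Silver 3, Red 3, Teal 8 (total 14).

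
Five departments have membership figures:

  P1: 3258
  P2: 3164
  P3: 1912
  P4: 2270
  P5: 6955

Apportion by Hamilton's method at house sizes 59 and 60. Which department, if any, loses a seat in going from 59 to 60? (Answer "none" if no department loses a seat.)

none

At 59 seats: P1 11, P2 11, P3 6, P4 8, P5 23.
At 60 seats: P1 11, P2 11, P3 6, P4 8, P5 24.
No department's allocation decreased.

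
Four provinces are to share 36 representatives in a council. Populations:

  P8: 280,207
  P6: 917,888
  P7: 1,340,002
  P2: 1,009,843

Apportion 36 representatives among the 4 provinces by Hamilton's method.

Total 3547940; standard divisor 3547940/36 ≈ 98553.889.
Standard quotas: P8 2.8432, P6 9.3136, P7 13.5966, P2 10.2466.
Lower quotas: P8 2, P6 9, P7 13, P2 10 (sum 34, leaving 2 seats).
Remainders in descending order: P8 0.8432, P7 0.5966, P6 0.3136, P2 0.2466.
Largest remainders: P8, P7 receive the extra seats.

P8: 3, P6: 9, P7: 14, P2: 10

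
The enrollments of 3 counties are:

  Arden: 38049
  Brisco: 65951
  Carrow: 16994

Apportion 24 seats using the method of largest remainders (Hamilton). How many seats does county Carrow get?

3

The standard divisor is 120994/24 ≈ 5041.417.
Standard quotas: Arden 7.5473, Brisco 13.0818, Carrow 3.3709.
Lower quotas: Arden 7, Brisco 13, Carrow 3 (sum 23, leaving 1 seat).
Remainders in descending order: Arden 0.5473, Carrow 0.3709, Brisco 0.0818.
The surplus seat goes to Arden.
Carrow receives 3.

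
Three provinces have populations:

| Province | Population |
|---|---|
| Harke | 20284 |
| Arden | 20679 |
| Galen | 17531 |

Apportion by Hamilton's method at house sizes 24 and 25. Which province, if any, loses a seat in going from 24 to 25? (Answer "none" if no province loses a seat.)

At 24 seats: Harke 8, Arden 9, Galen 7.
At 25 seats: Harke 9, Arden 9, Galen 7.
No province's allocation decreased.

none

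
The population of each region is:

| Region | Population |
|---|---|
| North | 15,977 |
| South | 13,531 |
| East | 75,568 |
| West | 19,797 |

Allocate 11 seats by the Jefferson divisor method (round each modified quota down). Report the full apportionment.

North 1; South 1; East 7; West 2

Standard divisor 124873/11 ≈ 11352.091; standard quotas: North 1.407, South 1.192, East 6.657, West 1.744.
Rounding down gives 1, 1, 6, 1 = 9 seats, so the divisor must be adjusted.
With modified divisor 9700: modified quotas North 1.647, South 1.395, East 7.791, West 2.041.
Rounding down: North 1, South 1, East 7, West 2 (total 11).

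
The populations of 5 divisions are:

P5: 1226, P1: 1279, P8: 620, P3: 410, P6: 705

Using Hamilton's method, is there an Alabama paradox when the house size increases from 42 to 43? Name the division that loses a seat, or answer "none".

At 42 seats: P5 12, P1 13, P8 6, P3 4, P6 7.
At 43 seats: P5 13, P1 13, P8 6, P3 4, P6 7.
No division's allocation decreased.

none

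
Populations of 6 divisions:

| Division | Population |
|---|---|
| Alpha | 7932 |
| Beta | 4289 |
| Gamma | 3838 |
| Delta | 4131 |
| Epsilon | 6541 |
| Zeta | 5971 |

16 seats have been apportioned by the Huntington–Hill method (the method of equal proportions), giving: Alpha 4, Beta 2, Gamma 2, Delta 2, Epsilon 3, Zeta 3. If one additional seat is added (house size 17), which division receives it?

Epsilon

Priority for the next seat is population ÷ (√(s·(s+1))).
Priorities: Alpha 1773.649, Beta 1750.977, Gamma 1566.857, Delta 1686.474, Epsilon 1888.224, Zeta 1723.679.
Highest priority: Epsilon.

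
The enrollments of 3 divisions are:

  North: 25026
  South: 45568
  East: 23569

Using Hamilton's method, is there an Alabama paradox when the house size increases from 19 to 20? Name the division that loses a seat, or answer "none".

none

At 19 seats: North 5, South 9, East 5.
At 20 seats: North 5, South 10, East 5.
No division's allocation decreased.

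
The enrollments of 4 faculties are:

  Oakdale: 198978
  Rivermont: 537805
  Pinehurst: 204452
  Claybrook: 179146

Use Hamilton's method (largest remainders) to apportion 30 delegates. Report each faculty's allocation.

Oakdale 5, Rivermont 14, Pinehurst 6, Claybrook 5

Standard divisor: 1120381 ÷ 30 ≈ 37346.033.
Standard quotas: Oakdale 5.3280, Rivermont 14.4006, Pinehurst 5.4745, Claybrook 4.7969.
Lower quotas: Oakdale 5, Rivermont 14, Pinehurst 5, Claybrook 4 (sum 28, leaving 2 seats).
Remainders in descending order: Claybrook 0.7969, Pinehurst 0.4745, Rivermont 0.4006, Oakdale 0.3280.
Largest remainders: Claybrook, Pinehurst receive the extra seats.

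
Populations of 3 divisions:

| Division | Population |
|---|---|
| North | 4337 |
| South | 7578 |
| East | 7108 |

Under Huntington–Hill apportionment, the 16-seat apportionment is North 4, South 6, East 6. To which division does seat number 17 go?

Priority for the next seat is population ÷ (√(s·(s+1))).
Priorities: North 969.783, South 1169.311, East 1096.788.
Highest priority: South.

South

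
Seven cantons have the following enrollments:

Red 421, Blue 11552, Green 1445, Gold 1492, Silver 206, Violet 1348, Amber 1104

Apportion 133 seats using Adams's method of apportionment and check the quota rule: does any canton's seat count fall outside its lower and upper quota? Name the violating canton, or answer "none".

Standard quotas: Red 3.187, Blue 87.455, Green 10.939, Gold 11.295, Silver 1.560, Violet 10.205, Amber 8.358.
Adams allocation: Red 4, Blue 86, Green 11, Gold 11, Silver 2, Violet 10, Amber 9.
Blue has quota 87.455 (lower 87, upper 88) but receives 86 — outside the quota interval.

Blue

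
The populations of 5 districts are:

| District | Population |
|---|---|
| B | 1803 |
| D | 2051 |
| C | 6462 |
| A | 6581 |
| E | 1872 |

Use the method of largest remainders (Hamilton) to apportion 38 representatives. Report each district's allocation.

B 4, D 4, C 13, A 13, E 4

Standard divisor: 18769 ÷ 38 ≈ 493.921.
Standard quotas: B 3.6504, D 4.1525, C 13.0831, A 13.3240, E 3.7901.
Lower quotas: B 3, D 4, C 13, A 13, E 3 (sum 36, leaving 2 seats).
Remainders in descending order: E 0.7901, B 0.6504, A 0.3240, D 0.1525, C 0.0831.
The surplus seats go to E, B.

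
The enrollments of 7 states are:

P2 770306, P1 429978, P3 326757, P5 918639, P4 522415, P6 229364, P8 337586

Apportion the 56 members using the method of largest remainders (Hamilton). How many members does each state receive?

P2 12, P1 7, P3 5, P5 15, P4 8, P6 4, P8 5

The standard divisor is 3535045/56 ≈ 63125.804.
Standard quotas: P2 12.2027, P1 6.8114, P3 5.1763, P5 14.5525, P4 8.2758, P6 3.6334, P8 5.3478.
Lower quotas: P2 12, P1 6, P3 5, P5 14, P4 8, P6 3, P8 5 (sum 53, leaving 3 seats).
Remainders in descending order: P1 0.8114, P6 0.6334, P5 0.5525, P8 0.3478, P4 0.2758, P2 0.2027, P3 0.1763.
Largest remainders: P1, P6, P5 receive the extra seats.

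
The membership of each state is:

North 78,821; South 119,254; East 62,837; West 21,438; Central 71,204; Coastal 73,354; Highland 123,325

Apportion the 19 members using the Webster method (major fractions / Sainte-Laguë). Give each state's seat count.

North 3, South 4, East 2, West 1, Central 2, Coastal 3, Highland 4

Standard divisor 550233/19 ≈ 28959.632; standard quotas: North 2.722, South 4.118, East 2.170, West 0.740, Central 2.459, Coastal 2.533, Highland 4.259.
Rounding to the nearest integer gives North 3, South 4, East 2, West 1, Central 2, Coastal 3, Highland 4 — total 19, matching the house size, so no adjustment is needed.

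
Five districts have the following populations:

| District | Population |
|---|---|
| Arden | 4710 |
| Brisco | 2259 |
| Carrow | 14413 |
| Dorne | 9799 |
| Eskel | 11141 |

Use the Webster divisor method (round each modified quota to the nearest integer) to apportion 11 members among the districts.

Standard divisor 42322/11 ≈ 3847.455; standard quotas: Arden 1.224, Brisco 0.587, Carrow 3.746, Dorne 2.547, Eskel 2.896.
Rounding to the nearest integer gives 1, 1, 4, 3, 3 = 12 seats, so the divisor must be adjusted.
With modified divisor 4000: modified quotas Arden 1.177, Brisco 0.565, Carrow 3.603, Dorne 2.450, Eskel 2.785.
Rounding to the nearest integer: Arden 1, Brisco 1, Carrow 4, Dorne 2, Eskel 3 (total 11).

Arden=1, Brisco=1, Carrow=4, Dorne=2, Eskel=3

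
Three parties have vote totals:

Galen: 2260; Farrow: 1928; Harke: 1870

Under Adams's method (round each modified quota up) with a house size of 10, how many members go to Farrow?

3

Standard divisor 6058/10 ≈ 605.8; standard quotas: Galen 3.731, Farrow 3.183, Harke 3.087.
Rounding up gives 4, 4, 4 = 12 seats, so the divisor must be adjusted.
With modified divisor 700: modified quotas Galen 3.229, Farrow 2.754, Harke 2.671.
Rounding up: Galen 4, Farrow 3, Harke 3 (total 10).
Farrow receives 3.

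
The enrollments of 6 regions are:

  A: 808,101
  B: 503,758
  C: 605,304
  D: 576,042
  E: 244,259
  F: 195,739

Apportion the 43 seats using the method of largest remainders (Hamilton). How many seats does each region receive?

The standard divisor is 2933203/43 ≈ 68214.023.
Standard quotas: A 11.8466, B 7.3850, C 8.8736, D 8.4446, E 3.5808, F 2.8695.
Lower quotas: A 11, B 7, C 8, D 8, E 3, F 2 (sum 39, leaving 4 seats).
Remainders in descending order: C 0.8736, F 0.8695, A 0.8466, E 0.5808, D 0.4446, B 0.3850.
Largest remainders: C, F, A, E receive the extra seats.

A 12, B 7, C 9, D 8, E 4, F 3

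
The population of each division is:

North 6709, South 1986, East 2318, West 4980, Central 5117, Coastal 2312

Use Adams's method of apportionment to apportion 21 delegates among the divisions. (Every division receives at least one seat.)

Standard divisor 23422/21 ≈ 1115.333; standard quotas: North 6.015, South 1.781, East 2.078, West 4.465, Central 4.588, Coastal 2.073.
Rounding up gives 7, 2, 3, 5, 5, 3 = 25 seats, so the divisor must be adjusted.
With modified divisor 1260: modified quotas North 5.325, South 1.576, East 1.840, West 3.952, Central 4.061, Coastal 1.835.
Rounding up: North 6, South 2, East 2, West 4, Central 5, Coastal 2 (total 21).

North 6; South 2; East 2; West 4; Central 5; Coastal 2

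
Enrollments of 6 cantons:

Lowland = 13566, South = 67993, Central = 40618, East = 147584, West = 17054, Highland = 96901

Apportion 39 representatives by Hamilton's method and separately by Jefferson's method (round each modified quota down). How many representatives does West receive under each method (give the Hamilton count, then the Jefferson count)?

Hamilton: Lowland 1, South 7, Central 4, East 15, West 2, Highland 10.
Jefferson: Lowland 1, South 7, Central 4, East 16, West 1, Highland 10.
West gets 2 under Hamilton and 1 under Jefferson.

2 and 1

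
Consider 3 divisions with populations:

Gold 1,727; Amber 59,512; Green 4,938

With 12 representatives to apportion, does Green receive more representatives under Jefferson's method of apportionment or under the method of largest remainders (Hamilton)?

Jefferson: Gold 0, Amber 12, Green 0.
Hamilton: Gold 0, Amber 11, Green 1.
Green gets 0 under Jefferson and 1 under Hamilton.

Hamilton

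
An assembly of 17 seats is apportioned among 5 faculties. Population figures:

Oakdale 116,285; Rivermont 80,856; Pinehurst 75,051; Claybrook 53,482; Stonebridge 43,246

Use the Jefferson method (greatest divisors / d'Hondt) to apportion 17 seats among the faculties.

Standard divisor 368920/17 ≈ 21701.176; standard quotas: Oakdale 5.358, Rivermont 3.726, Pinehurst 3.458, Claybrook 2.464, Stonebridge 1.993.
Rounding down gives 5, 3, 3, 2, 1 = 14 seats, so the divisor must be adjusted.
With modified divisor 19100: modified quotas Oakdale 6.088, Rivermont 4.233, Pinehurst 3.929, Claybrook 2.800, Stonebridge 2.264.
Rounding down: Oakdale 6, Rivermont 4, Pinehurst 3, Claybrook 2, Stonebridge 2 (total 17).

Oakdale=6, Rivermont=4, Pinehurst=3, Claybrook=2, Stonebridge=2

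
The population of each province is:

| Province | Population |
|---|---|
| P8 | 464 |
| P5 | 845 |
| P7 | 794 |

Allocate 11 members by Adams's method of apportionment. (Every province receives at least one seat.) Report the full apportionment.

P8 3, P5 4, P7 4

Standard divisor 2103/11 ≈ 191.182; standard quotas: P8 2.427, P5 4.420, P7 4.153.
Rounding up gives 3, 5, 5 = 13 seats, so the divisor must be adjusted.
With modified divisor 220: modified quotas P8 2.109, P5 3.841, P7 3.609.
Rounding up: P8 3, P5 4, P7 4 (total 11).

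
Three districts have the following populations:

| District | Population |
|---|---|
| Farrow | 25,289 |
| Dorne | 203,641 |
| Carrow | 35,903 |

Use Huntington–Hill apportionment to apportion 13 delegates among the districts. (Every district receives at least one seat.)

With divisor 20441: modified quotas Farrow 1.237, Dorne 9.962, Carrow 1.756.
Geometric-mean thresholds: Farrow √(1·2)=1.414, Dorne √(9·10)=9.487, Carrow √(1·2)=1.414.
Each quota rounded against its threshold gives Farrow 1, Dorne 10, Carrow 2 (total 13).

Farrow: 1, Dorne: 10, Carrow: 2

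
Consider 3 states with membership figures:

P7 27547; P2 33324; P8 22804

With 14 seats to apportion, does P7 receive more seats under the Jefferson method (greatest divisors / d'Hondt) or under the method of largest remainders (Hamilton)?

Jefferson: P7 4, P2 6, P8 4.
Hamilton: P7 5, P2 5, P8 4.
P7 gets 4 under Jefferson and 5 under Hamilton.

Hamilton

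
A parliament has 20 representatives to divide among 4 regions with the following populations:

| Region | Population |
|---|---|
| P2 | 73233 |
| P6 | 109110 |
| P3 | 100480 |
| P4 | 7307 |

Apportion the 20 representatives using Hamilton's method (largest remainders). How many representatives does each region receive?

P2 5, P6 8, P3 7, P4 0

Total 290130; standard divisor 290130/20 ≈ 14506.5.
Standard quotas: P2 5.0483, P6 7.5215, P3 6.9266, P4 0.5037.
Lower quotas: P2 5, P6 7, P3 6, P4 0 (sum 18, leaving 2 seats).
Remainders in descending order: P3 0.9266, P6 0.5215, P4 0.5037, P2 0.0483.
Largest remainders: P3, P6 receive the extra seats.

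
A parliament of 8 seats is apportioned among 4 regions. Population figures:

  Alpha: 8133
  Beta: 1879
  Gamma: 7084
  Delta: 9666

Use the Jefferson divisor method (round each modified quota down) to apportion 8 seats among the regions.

Alpha 3, Beta 0, Gamma 2, Delta 3

Standard divisor 26762/8 ≈ 3345.25; standard quotas: Alpha 2.431, Beta 0.562, Gamma 2.118, Delta 2.889.
Rounding down gives 2, 0, 2, 2 = 6 seats, so the divisor must be adjusted.
With modified divisor 2600: modified quotas Alpha 3.128, Beta 0.723, Gamma 2.725, Delta 3.718.
Rounding down: Alpha 3, Beta 0, Gamma 2, Delta 3 (total 8).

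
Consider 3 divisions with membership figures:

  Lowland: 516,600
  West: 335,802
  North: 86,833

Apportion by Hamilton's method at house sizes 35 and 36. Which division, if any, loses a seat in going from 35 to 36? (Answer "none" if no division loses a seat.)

At 35 seats: Lowland 19, West 13, North 3.
At 36 seats: Lowland 20, West 13, North 3.
No division's allocation decreased.

none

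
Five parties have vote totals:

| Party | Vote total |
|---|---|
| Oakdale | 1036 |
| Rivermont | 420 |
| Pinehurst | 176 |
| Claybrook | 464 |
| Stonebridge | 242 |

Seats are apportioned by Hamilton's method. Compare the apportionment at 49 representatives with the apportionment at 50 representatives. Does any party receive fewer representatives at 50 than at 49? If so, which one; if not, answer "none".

none

At 49 seats: Oakdale 22, Rivermont 9, Pinehurst 3, Claybrook 10, Stonebridge 5.
At 50 seats: Oakdale 22, Rivermont 9, Pinehurst 4, Claybrook 10, Stonebridge 5.
No party's allocation decreased.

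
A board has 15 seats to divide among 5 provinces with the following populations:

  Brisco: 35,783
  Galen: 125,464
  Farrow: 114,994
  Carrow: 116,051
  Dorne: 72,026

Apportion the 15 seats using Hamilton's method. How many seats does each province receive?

The standard divisor is 464318/15 ≈ 30954.533.
Standard quotas: Brisco 1.1560, Galen 4.0532, Farrow 3.7149, Carrow 3.7491, Dorne 2.3268.
Lower quotas: Brisco 1, Galen 4, Farrow 3, Carrow 3, Dorne 2 (sum 13, leaving 2 seats).
Remainders in descending order: Carrow 0.7491, Farrow 0.7149, Dorne 0.3268, Brisco 0.1560, Galen 0.0532.
Largest remainders: Carrow, Farrow receive the extra seats.

Brisco 1, Galen 4, Farrow 4, Carrow 4, Dorne 2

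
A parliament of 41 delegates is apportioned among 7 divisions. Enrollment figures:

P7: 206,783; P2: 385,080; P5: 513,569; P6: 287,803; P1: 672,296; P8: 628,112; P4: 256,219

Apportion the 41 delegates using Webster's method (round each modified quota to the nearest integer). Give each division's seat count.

P7 3; P2 5; P5 7; P6 4; P1 9; P8 9; P4 4

Standard divisor 2949862/41 ≈ 71947.854; standard quotas: P7 2.874, P2 5.352, P5 7.138, P6 4.000, P1 9.344, P8 8.730, P4 3.561.
Rounding to the nearest integer gives P7 3, P2 5, P5 7, P6 4, P1 9, P8 9, P4 4 — total 41, matching the house size, so no adjustment is needed.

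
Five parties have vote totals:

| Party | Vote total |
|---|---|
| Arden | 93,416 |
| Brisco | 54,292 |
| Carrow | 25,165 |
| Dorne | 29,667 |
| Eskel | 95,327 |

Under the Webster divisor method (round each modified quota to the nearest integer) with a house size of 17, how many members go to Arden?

5

Standard divisor 297867/17 ≈ 17521.588; standard quotas: Arden 5.331, Brisco 3.099, Carrow 1.436, Dorne 1.693, Eskel 5.441.
Rounding to the nearest integer gives 5, 3, 1, 2, 5 = 16 seats, so the divisor must be adjusted.
With modified divisor 17200: modified quotas Arden 5.431, Brisco 3.157, Carrow 1.463, Dorne 1.725, Eskel 5.542.
Rounding to the nearest integer: Arden 5, Brisco 3, Carrow 1, Dorne 2, Eskel 6 (total 17).
Arden receives 5.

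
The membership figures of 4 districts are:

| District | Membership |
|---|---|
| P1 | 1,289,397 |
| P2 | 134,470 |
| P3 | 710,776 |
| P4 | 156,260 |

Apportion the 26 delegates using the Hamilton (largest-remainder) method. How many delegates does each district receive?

Standard divisor: 2290903 ÷ 26 ≈ 88111.654.
Standard quotas: P1 14.6337, P2 1.5261, P3 8.0668, P4 1.7734.
Lower quotas: P1 14, P2 1, P3 8, P4 1 (sum 24, leaving 2 seats).
Remainders in descending order: P4 0.7734, P1 0.6337, P2 0.5261, P3 0.0668.
Largest remainders: P4, P1 receive the extra seats.

P1=15, P2=1, P3=8, P4=2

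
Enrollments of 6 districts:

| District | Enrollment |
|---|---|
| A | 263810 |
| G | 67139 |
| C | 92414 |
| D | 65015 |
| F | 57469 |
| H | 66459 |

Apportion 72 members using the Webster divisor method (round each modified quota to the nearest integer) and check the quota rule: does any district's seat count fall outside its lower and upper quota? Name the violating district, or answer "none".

A

Standard quotas: A 31.021, G 7.895, C 10.867, D 7.645, F 6.758, H 7.815.
Webster allocation: A 30, G 8, C 11, D 8, F 7, H 8.
A has quota 31.021 (lower 31, upper 32) but receives 30 — outside the quota interval.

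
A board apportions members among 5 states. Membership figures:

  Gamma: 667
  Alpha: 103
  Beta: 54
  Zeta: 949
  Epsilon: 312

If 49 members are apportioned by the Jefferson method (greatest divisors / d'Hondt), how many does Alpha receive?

2

Standard divisor 2085/49 ≈ 42.551; standard quotas: Gamma 15.675, Alpha 2.421, Beta 1.269, Zeta 22.303, Epsilon 7.332.
Rounding down gives 15, 2, 1, 22, 7 = 47 seats, so the divisor must be adjusted.
With modified divisor 40: modified quotas Gamma 16.675, Alpha 2.575, Beta 1.350, Zeta 23.725, Epsilon 7.800.
Rounding down: Gamma 16, Alpha 2, Beta 1, Zeta 23, Epsilon 7 (total 49).
Alpha receives 2.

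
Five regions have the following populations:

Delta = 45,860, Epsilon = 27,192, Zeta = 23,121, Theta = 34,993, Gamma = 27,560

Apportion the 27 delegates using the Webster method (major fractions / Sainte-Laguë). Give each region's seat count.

Delta 8, Epsilon 4, Zeta 4, Theta 6, Gamma 5

Standard divisor 158726/27 ≈ 5878.741; standard quotas: Delta 7.801, Epsilon 4.625, Zeta 3.933, Theta 5.952, Gamma 4.688.
Rounding to the nearest integer gives 8, 5, 4, 6, 5 = 28 seats, so the divisor must be adjusted.
With modified divisor 6080: modified quotas Delta 7.543, Epsilon 4.472, Zeta 3.803, Theta 5.755, Gamma 4.533.
Rounding to the nearest integer: Delta 8, Epsilon 4, Zeta 4, Theta 6, Gamma 5 (total 27).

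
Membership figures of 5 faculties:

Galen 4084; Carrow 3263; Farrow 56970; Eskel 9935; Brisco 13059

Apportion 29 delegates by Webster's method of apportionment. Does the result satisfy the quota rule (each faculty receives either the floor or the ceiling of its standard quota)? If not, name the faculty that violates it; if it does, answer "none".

Standard quotas: Galen 1.356, Carrow 1.084, Farrow 18.922, Eskel 3.300, Brisco 4.337.
Webster allocation: Galen 1, Carrow 1, Farrow 20, Eskel 3, Brisco 4.
Farrow has quota 18.922 (lower 18, upper 19) but receives 20 — outside the quota interval.

Farrow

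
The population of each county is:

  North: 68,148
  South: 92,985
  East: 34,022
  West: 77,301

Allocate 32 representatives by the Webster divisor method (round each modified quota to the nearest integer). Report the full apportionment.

North=8, South=11, East=4, West=9

Standard divisor 272456/32 ≈ 8514.25; standard quotas: North 8.004, South 10.921, East 3.996, West 9.079.
Rounding to the nearest integer gives North 8, South 11, East 4, West 9 — total 32, matching the house size, so no adjustment is needed.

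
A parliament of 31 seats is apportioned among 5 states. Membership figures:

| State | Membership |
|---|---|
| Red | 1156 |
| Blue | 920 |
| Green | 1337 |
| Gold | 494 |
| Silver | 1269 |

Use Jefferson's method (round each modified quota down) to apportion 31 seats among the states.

Standard divisor 5176/31 ≈ 166.968; standard quotas: Red 6.923, Blue 5.510, Green 8.008, Gold 2.959, Silver 7.600.
Rounding down gives 6, 5, 8, 2, 7 = 28 seats, so the divisor must be adjusted.
With modified divisor 156: modified quotas Red 7.410, Blue 5.897, Green 8.571, Gold 3.167, Silver 8.135.
Rounding down: Red 7, Blue 5, Green 8, Gold 3, Silver 8 (total 31).

Red=7; Blue=5; Green=8; Gold=3; Silver=8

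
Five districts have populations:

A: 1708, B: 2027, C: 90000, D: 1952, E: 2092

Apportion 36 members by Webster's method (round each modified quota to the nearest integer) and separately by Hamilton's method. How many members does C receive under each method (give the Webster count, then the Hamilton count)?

32 and 33

Webster: A 1, B 1, C 32, D 1, E 1.
Hamilton: A 0, B 1, C 33, D 1, E 1.
C gets 32 under Webster and 33 under Hamilton.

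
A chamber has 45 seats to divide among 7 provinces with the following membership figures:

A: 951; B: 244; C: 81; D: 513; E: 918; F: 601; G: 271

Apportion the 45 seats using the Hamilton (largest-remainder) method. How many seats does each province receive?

A: 12, B: 3, C: 1, D: 6, E: 12, F: 8, G: 3

The standard divisor is 3579/45 ≈ 79.533.
Standard quotas: A 11.957, B 3.068, C 1.018, D 6.450, E 11.542, F 7.557, G 3.407.
Lower quotas: A 11, B 3, C 1, D 6, E 11, F 7, G 3 (sum 42, leaving 3 seats).
Remainders in descending order: A 0.957, F 0.557, E 0.542, D 0.450, G 0.407, B 0.068, C 0.018.
Largest remainders: A, F, E receive the extra seats.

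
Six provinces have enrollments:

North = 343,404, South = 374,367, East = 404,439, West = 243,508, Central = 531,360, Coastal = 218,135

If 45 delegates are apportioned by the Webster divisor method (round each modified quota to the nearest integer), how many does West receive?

Standard divisor 2115213/45 ≈ 47004.733; standard quotas: North 7.306, South 7.964, East 8.604, West 5.180, Central 11.304, Coastal 4.641.
Rounding to the nearest integer gives North 7, South 8, East 9, West 5, Central 11, Coastal 5 — total 45, matching the house size, so no adjustment is needed.
West receives 5.

5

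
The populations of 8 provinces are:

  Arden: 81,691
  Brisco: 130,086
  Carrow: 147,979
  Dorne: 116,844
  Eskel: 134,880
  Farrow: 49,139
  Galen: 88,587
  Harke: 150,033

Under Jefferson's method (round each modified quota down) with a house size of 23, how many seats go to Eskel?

Standard divisor 899239/23 ≈ 39097.348; standard quotas: Arden 2.089, Brisco 3.327, Carrow 3.785, Dorne 2.989, Eskel 3.450, Farrow 1.257, Galen 2.266, Harke 3.837.
Rounding down gives 2, 3, 3, 2, 3, 1, 2, 3 = 19 seats, so the divisor must be adjusted.
With modified divisor 33100: modified quotas Arden 2.468, Brisco 3.930, Carrow 4.471, Dorne 3.530, Eskel 4.075, Farrow 1.485, Galen 2.676, Harke 4.533.
Rounding down: Arden 2, Brisco 3, Carrow 4, Dorne 3, Eskel 4, Farrow 1, Galen 2, Harke 4 (total 23).
Eskel receives 4.

4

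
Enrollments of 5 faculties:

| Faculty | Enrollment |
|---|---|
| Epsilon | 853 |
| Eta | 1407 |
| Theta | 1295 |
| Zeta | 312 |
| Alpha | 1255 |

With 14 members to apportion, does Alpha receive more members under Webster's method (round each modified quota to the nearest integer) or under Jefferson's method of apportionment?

Jefferson

Webster: Epsilon 2, Eta 4, Theta 4, Zeta 1, Alpha 3.
Jefferson: Epsilon 2, Eta 4, Theta 4, Zeta 0, Alpha 4.
Alpha gets 3 under Webster and 4 under Jefferson.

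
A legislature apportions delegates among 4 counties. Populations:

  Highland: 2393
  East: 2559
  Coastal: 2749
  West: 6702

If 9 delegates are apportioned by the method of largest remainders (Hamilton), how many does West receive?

4

Standard divisor: 14403 ÷ 9 ≈ 1600.333.
Standard quotas: Highland 1.4953, East 1.5990, Coastal 1.7178, West 4.1879.
Lower quotas: Highland 1, East 1, Coastal 1, West 4 (sum 7, leaving 2 seats).
Remainders in descending order: Coastal 0.7178, East 0.5990, Highland 0.4953, West 0.1879.
Largest remainders: Coastal, East receive the extra seats.
West receives 4.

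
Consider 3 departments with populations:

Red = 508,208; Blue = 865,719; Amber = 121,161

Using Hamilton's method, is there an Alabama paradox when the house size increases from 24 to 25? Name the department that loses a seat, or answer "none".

none

At 24 seats: Red 8, Blue 14, Amber 2.
At 25 seats: Red 9, Blue 14, Amber 2.
No department's allocation decreased.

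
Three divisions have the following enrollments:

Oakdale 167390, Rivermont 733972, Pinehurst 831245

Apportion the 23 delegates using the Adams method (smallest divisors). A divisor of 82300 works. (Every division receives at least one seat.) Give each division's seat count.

Oakdale 3; Rivermont 9; Pinehurst 11

With modified divisor 82300: modified quotas Oakdale 2.034, Rivermont 8.918, Pinehurst 10.100.
Rounding up: Oakdale 3, Rivermont 9, Pinehurst 11 (total 23).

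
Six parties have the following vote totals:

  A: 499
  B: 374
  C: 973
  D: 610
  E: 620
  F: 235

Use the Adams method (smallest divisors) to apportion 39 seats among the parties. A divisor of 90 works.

With modified divisor 90: modified quotas A 5.544, B 4.156, C 10.811, D 6.778, E 6.889, F 2.611.
Rounding up: A 6, B 5, C 11, D 7, E 7, F 3 (total 39).

A 6; B 5; C 11; D 7; E 7; F 3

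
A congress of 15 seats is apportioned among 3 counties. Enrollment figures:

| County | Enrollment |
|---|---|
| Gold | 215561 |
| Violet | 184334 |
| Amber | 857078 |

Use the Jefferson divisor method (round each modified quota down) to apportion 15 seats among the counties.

Standard divisor 1256973/15 ≈ 83798.2; standard quotas: Gold 2.572, Violet 2.200, Amber 10.228.
Rounding down gives 2, 2, 10 = 14 seats, so the divisor must be adjusted.
With modified divisor 74900: modified quotas Gold 2.878, Violet 2.461, Amber 11.443.
Rounding down: Gold 2, Violet 2, Amber 11 (total 15).

Gold=2, Violet=2, Amber=11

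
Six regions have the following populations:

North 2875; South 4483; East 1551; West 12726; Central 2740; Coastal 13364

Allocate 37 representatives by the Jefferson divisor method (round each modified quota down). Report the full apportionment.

Standard divisor 37739/37 ≈ 1019.973; standard quotas: North 2.819, South 4.395, East 1.521, West 12.477, Central 2.686, Coastal 13.102.
Rounding down gives 2, 4, 1, 12, 2, 13 = 34 seats, so the divisor must be adjusted.
With modified divisor 930: modified quotas North 3.091, South 4.820, East 1.668, West 13.684, Central 2.946, Coastal 14.370.
Rounding down: North 3, South 4, East 1, West 13, Central 2, Coastal 14 (total 37).

North=3, South=4, East=1, West=13, Central=2, Coastal=14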